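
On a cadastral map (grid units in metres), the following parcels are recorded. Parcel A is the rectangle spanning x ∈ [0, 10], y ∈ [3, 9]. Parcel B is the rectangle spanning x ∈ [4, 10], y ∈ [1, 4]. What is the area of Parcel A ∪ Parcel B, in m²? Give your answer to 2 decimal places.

72.00

By inclusion–exclusion:
Individual areas: |Parcel A| = 60, |Parcel B| = 18.
|Parcel A∩Parcel B|: x∈[4,10], y∈[3,4] → 6·1 = 6.
|Parcel A ∪ Parcel B| = 78 − 6 = 72.00.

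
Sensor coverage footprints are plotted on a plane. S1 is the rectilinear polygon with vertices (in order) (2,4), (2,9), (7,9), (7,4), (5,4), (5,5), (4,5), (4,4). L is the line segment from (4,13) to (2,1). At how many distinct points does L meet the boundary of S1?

2

The segment meets the boundary at (3.333,9), (2.5,4).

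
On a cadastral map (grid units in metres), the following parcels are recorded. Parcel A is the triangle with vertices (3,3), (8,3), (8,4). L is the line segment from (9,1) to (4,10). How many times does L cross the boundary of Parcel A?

The segment meets the boundary at (7.4,3.88), (7.889,3).

2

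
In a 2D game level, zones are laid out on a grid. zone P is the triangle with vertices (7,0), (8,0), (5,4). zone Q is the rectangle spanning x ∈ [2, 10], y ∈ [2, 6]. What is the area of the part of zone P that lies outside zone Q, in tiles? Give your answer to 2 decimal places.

|zone P| = 2, |zone P∩zone Q| = 0.5.
|zone P ∖ zone Q| = |zone P| − |zone P∩zone Q| = 2 − 0.5 = 1.50.

1.50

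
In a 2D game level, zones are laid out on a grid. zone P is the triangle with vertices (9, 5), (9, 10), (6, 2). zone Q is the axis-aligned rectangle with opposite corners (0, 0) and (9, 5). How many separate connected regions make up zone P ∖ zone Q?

1

zone P ∖ zone Q is a single connected region.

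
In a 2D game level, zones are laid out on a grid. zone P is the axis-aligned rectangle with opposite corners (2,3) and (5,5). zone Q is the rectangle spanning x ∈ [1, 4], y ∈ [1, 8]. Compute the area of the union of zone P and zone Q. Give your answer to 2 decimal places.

23.00

By inclusion–exclusion:
Individual areas: |zone P| = 6, |zone Q| = 21.
|zone P∩zone Q|: x∈[2,4], y∈[3,5] → 2·2 = 4.
|zone P ∪ zone Q| = 27 − 4 = 23.00.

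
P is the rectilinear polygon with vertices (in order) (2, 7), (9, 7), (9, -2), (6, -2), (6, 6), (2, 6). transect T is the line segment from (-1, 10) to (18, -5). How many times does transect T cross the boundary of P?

4

The segment meets the boundary at (9,2.105), (4.067,6), (2.8,7), (6,4.474).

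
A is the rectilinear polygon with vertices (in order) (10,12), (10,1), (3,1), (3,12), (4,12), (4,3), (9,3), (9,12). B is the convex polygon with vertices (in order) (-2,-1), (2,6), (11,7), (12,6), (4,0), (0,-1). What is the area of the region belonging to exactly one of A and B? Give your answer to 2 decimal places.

|A| = 32, |B| = 55, |A∩B| = 13.2083.
|A △ B| = |A| + |B| − 2·|A∩B| = 32 + 55 − 26.4167 = 60.58.

60.58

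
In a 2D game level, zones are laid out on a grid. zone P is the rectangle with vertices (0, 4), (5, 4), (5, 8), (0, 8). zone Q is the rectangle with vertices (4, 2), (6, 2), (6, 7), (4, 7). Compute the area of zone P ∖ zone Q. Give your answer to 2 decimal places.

|zone P∩zone Q|: x∈[4,5], y∈[4,7] → 1·3 = 3.
|zone P| = 20.
|zone P ∖ zone Q| = |zone P| − |zone P∩zone Q| = 20 − 3 = 17.00.

17.00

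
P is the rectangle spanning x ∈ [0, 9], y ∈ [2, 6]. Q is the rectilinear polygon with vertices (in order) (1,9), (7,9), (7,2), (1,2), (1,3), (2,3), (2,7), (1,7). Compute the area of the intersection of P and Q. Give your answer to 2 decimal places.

The intersection is the polygon with vertices (7,6), (7,2), (1,2), (1,3), (2,3), (2,6).
By the shoelace formula its area is 21.00.

21.00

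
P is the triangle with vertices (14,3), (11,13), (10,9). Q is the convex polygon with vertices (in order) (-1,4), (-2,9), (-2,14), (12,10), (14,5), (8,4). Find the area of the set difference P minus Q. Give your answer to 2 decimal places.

2.70

|P| = 11, |P∩Q| = 8.3032.
|P ∖ Q| = |P| − |P∩Q| = 11 − 8.3032 = 2.70.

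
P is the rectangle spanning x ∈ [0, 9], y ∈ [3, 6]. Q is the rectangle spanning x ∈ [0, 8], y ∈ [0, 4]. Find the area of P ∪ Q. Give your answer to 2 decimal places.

51.00

By inclusion–exclusion:
Individual areas: |P| = 27, |Q| = 32.
|P∩Q|: x∈[0,8], y∈[3,4] → 8·1 = 8.
|P ∪ Q| = 59 − 8 = 51.00.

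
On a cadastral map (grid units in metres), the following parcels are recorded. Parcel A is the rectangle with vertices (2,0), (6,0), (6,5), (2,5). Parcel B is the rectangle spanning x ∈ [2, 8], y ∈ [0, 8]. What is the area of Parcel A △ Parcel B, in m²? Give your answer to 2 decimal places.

|Parcel A∩Parcel B|: x∈[2,6], y∈[0,5] → 4·5 = 20.
|Parcel A △ Parcel B| = |Parcel A| + |Parcel B| − 2·|Parcel A∩Parcel B| = 20 + 48 − 40 = 28.00.

28.00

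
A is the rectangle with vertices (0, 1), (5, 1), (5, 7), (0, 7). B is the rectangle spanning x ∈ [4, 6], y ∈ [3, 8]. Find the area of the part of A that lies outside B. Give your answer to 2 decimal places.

|A∩B|: x∈[4,5], y∈[3,7] → 1·4 = 4.
|A| = 30.
|A ∖ B| = |A| − |A∩B| = 30 − 4 = 26.00.

26.00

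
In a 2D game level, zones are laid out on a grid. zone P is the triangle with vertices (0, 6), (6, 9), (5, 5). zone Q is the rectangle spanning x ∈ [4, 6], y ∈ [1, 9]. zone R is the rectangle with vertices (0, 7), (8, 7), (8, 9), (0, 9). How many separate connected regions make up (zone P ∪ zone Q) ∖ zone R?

(zone P ∪ zone Q) ∖ zone R is a single connected region.

1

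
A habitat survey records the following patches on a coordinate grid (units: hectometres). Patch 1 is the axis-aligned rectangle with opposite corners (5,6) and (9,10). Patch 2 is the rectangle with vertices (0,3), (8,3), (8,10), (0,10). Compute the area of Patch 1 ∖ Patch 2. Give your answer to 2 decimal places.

|Patch 1∩Patch 2|: x∈[5,8], y∈[6,10] → 3·4 = 12.
|Patch 1| = 16.
|Patch 1 ∖ Patch 2| = |Patch 1| − |Patch 1∩Patch 2| = 16 − 12 = 4.00.

4.00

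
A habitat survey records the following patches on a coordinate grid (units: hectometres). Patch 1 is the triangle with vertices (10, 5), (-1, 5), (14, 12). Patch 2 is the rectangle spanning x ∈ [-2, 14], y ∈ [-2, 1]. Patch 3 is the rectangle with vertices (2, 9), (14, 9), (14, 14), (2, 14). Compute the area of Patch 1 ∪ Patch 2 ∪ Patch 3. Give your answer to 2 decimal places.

139.43

By inclusion–exclusion:
Individual areas: |Patch 1| = 38.5, |Patch 2| = 48, |Patch 3| = 60.
|Patch 1∩Patch 2| = 0.
|Patch 1∩Patch 3| = 7.0714.
|Patch 2∩Patch 3| = 0 (no overlap).
|Patch 1∩Patch 2∩Patch 3| = 0.
|Patch 1 ∪ Patch 2 ∪ Patch 3| = 146.5 − 7.0714 + 0 = 139.43.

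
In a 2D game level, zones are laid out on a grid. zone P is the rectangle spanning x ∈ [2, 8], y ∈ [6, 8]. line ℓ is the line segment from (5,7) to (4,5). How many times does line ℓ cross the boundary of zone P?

1

The segment meets the boundary at (4.5,6).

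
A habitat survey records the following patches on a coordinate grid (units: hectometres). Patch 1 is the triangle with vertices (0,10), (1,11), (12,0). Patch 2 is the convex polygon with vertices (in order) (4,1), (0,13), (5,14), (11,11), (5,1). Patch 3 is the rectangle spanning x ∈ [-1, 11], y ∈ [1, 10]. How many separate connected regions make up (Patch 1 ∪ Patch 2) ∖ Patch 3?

2

(Patch 1 ∪ Patch 2) ∖ Patch 3 splits into 2 disjoint pieces (area 31.075, area 0.1).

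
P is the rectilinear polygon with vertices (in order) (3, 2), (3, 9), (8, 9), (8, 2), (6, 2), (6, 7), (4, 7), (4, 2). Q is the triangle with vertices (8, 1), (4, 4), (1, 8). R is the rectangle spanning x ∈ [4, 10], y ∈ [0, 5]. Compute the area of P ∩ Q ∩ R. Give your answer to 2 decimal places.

0.33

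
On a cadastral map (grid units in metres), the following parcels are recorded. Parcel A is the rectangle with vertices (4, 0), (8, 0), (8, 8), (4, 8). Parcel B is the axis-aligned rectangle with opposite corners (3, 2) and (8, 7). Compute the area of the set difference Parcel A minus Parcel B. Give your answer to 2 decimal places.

12.00

|Parcel A∩Parcel B|: x∈[4,8], y∈[2,7] → 4·5 = 20.
|Parcel A| = 32.
|Parcel A ∖ Parcel B| = |Parcel A| − |Parcel A∩Parcel B| = 32 − 20 = 12.00.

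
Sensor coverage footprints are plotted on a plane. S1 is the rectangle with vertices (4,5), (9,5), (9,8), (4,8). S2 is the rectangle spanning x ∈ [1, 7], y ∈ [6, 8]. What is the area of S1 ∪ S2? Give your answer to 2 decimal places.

21.00

By inclusion–exclusion:
Individual areas: |S1| = 15, |S2| = 12.
|S1∩S2|: x∈[4,7], y∈[6,8] → 3·2 = 6.
|S1 ∪ S2| = 27 − 6 = 21.00.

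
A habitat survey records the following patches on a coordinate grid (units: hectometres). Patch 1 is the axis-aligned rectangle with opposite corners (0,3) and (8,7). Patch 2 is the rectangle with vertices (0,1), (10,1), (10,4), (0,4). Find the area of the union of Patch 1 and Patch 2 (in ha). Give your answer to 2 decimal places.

54.00

By inclusion–exclusion:
Individual areas: |Patch 1| = 32, |Patch 2| = 30.
|Patch 1∩Patch 2|: x∈[0,8], y∈[3,4] → 8·1 = 8.
|Patch 1 ∪ Patch 2| = 62 − 8 = 54.00.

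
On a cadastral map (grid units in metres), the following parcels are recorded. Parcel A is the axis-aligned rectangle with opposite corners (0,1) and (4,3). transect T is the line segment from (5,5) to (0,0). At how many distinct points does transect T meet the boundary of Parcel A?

The segment meets the boundary at (1,1), (3,3).

2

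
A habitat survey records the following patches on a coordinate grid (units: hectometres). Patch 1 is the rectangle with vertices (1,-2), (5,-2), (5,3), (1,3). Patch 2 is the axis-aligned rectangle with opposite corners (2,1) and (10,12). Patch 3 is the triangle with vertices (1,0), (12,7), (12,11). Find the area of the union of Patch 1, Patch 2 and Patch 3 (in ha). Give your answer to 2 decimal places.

By inclusion–exclusion:
Individual areas: |Patch 1| = 20, |Patch 2| = 88, |Patch 3| = 22.
|Patch 1∩Patch 2|: x∈[2,5], y∈[1,3] → 3·2 = 6.
|Patch 1∩Patch 3| = 2.4091.
|Patch 2∩Patch 3| = 14.4416.
|Patch 1∩Patch 2∩Patch 3| = 2.1234.
|Patch 1 ∪ Patch 2 ∪ Patch 3| = 130 − 22.8506 + 2.1234 = 109.27.

109.27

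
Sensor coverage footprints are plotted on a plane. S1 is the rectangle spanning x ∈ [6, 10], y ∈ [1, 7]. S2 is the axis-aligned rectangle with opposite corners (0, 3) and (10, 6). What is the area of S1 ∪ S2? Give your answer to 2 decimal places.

42.00

By inclusion–exclusion:
Individual areas: |S1| = 24, |S2| = 30.
|S1∩S2|: x∈[6,10], y∈[3,6] → 4·3 = 12.
|S1 ∪ S2| = 54 − 12 = 42.00.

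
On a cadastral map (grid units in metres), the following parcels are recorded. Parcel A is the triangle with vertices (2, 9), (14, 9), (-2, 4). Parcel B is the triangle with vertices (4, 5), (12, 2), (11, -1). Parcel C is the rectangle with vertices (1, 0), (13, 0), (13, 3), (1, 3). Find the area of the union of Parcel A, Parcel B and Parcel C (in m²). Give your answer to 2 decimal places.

69.75

By inclusion–exclusion:
Individual areas: |Parcel A| = 30, |Parcel B| = 13.5, |Parcel C| = 36.
|Parcel A∩Parcel B| = 0.
|Parcel A∩Parcel C| = 0.
|Parcel B∩Parcel C| = 9.75.
|Parcel A∩Parcel B∩Parcel C| = 0.
|Parcel A ∪ Parcel B ∪ Parcel C| = 79.5 − 9.75 + 0 = 69.75.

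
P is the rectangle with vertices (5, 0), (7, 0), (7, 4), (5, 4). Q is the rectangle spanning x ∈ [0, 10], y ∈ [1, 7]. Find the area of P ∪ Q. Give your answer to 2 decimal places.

62.00

By inclusion–exclusion:
Individual areas: |P| = 8, |Q| = 60.
|P∩Q|: x∈[5,7], y∈[1,4] → 2·3 = 6.
|P ∪ Q| = 68 − 6 = 62.00.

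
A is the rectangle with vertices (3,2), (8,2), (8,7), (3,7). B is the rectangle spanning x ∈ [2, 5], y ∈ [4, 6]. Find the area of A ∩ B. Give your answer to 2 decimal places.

4.00

|A∩B|: x∈[3,5], y∈[4,6] → 2·2 = 4.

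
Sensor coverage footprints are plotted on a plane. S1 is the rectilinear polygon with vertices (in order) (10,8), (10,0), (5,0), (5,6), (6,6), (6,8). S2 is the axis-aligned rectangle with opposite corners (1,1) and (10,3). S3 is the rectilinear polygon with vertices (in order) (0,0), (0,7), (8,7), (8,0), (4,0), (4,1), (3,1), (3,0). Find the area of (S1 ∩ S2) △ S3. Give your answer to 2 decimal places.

|S1 ∩ S2| = 10.
|(S1 ∩ S2) ∩ S3| = 6.
|(S1 ∩ S2) △ S3| = 10 + 55 − 12 = 53.00.

53.00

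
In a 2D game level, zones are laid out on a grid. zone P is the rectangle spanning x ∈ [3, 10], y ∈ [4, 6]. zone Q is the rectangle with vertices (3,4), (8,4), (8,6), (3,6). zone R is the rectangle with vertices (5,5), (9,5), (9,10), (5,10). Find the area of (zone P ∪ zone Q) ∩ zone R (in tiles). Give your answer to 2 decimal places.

4.00

The region (zone P ∪ zone Q) ∩ zone R is the polygon with vertices (8,6), (9,6), (9,5), (5,5), (5,6).
By the shoelace formula its area is 4.00.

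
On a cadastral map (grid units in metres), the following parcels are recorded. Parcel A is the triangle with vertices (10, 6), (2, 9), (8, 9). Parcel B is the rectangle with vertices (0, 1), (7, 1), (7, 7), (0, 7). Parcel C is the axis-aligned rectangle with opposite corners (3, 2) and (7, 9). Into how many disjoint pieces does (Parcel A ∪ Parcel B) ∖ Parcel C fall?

(Parcel A ∪ Parcel B) ∖ Parcel C splits into 3 disjoint pieces (area 0.1875, area 4.3125, area 22).

3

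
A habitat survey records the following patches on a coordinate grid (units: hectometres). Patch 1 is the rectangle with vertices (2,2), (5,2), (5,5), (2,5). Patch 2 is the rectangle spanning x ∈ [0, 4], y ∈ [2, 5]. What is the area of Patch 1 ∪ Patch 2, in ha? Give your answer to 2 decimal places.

By inclusion–exclusion:
Individual areas: |Patch 1| = 9, |Patch 2| = 12.
|Patch 1∩Patch 2|: x∈[2,4], y∈[2,5] → 2·3 = 6.
|Patch 1 ∪ Patch 2| = 21 − 6 = 15.00.

15.00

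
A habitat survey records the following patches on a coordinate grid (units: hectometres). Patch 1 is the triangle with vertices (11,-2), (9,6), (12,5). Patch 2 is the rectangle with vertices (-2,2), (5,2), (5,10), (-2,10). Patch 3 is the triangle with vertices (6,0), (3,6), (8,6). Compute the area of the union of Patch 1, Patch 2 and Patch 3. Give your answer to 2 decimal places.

78.00

By inclusion–exclusion:
Individual areas: |Patch 1| = 11, |Patch 2| = 56, |Patch 3| = 15.
|Patch 1∩Patch 2| = 0.
|Patch 1∩Patch 3| = 0.
|Patch 2∩Patch 3| = 4.
|Patch 1∩Patch 2∩Patch 3| = 0.
|Patch 1 ∪ Patch 2 ∪ Patch 3| = 82 − 4 + 0 = 78.00.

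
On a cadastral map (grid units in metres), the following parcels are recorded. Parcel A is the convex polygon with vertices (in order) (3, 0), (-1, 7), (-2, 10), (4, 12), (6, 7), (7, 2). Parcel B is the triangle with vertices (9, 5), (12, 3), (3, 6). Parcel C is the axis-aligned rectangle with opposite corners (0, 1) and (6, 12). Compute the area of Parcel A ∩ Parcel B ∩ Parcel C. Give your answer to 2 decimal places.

The intersection is the polygon with vertices (3,6), (6,5.5), (6,5).
By the shoelace formula its area is 0.75.

0.75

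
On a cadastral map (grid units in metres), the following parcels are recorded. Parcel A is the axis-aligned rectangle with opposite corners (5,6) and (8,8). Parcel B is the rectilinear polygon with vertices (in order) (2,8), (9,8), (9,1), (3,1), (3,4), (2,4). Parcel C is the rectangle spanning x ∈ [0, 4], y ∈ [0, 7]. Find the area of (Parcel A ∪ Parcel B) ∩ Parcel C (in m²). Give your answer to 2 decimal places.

The region (Parcel A ∪ Parcel B) ∩ Parcel C is the polygon with vertices (3,1), (3,4), (2,4), (2,7), (4,7), (4,1).
By the shoelace formula its area is 9.00.

9.00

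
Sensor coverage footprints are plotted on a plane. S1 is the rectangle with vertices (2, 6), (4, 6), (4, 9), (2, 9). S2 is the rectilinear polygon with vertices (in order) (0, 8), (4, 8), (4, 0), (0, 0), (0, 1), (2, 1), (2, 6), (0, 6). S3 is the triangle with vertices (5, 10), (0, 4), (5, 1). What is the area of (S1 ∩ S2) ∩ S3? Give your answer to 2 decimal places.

The region (S1 ∩ S2) ∩ S3 is the polygon with vertices (2,6), (2,6.4), (3.333,8), (4,8), (4,6).
By the shoelace formula its area is 2.93.

2.93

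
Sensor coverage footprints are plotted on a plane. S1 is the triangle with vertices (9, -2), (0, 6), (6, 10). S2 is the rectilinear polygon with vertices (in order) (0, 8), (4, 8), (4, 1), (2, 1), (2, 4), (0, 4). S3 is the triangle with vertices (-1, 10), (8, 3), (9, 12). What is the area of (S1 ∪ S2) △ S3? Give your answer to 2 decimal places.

65.44

|S1 ∪ S2| = 51.8889.
|(S1 ∪ S2) ∩ S3| = 15.2266.
|(S1 ∪ S2) △ S3| = 51.8889 + 44 − 30.4532 = 65.44.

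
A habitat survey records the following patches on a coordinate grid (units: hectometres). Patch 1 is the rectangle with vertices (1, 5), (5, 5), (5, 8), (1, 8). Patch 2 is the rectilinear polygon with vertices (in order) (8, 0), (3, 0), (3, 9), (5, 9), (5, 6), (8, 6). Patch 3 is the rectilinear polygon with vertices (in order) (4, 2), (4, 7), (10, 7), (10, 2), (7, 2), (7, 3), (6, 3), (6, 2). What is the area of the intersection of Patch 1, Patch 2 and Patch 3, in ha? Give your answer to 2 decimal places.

The intersection is the polygon with vertices (4,5), (4,7), (5,7), (5,6), (5,5).
By the shoelace formula its area is 2.00.

2.00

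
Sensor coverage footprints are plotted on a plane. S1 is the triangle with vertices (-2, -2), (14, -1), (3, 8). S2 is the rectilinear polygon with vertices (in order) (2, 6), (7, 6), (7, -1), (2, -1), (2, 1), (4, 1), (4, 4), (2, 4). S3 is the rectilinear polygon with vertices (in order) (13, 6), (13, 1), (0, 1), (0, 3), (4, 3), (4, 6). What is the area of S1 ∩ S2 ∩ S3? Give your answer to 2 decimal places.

14.01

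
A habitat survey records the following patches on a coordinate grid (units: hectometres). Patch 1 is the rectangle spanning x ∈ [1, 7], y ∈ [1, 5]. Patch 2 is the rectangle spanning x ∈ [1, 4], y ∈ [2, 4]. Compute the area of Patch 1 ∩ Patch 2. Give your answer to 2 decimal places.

6.00

|Patch 1∩Patch 2|: x∈[1,4], y∈[2,4] → 3·2 = 6.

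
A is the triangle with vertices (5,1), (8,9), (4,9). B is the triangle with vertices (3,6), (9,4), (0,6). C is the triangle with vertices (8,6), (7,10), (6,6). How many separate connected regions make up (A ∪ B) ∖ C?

(A ∪ B) ∖ C splits into 2 disjoint pieces (area 15.048, area 0.45).

2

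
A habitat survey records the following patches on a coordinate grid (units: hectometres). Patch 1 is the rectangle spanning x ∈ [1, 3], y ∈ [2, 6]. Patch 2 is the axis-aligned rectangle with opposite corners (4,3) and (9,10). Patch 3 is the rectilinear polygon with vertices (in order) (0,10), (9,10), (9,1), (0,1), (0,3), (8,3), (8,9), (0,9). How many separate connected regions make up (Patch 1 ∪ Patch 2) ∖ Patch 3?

(Patch 1 ∪ Patch 2) ∖ Patch 3 splits into 2 disjoint pieces (area 6, area 24).

2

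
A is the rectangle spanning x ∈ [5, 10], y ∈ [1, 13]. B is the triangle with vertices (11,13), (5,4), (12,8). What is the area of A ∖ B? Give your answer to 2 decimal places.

48.39

|A| = 60, |A∩B| = 11.6071.
|A ∖ B| = |A| − |A∩B| = 60 − 11.6071 = 48.39.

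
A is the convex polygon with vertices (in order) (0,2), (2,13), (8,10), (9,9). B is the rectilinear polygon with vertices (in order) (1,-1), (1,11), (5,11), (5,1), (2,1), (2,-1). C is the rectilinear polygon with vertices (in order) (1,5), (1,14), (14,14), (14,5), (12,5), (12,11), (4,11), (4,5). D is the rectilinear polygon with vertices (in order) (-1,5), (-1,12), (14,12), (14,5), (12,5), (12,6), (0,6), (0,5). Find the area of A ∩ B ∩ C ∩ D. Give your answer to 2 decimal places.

13.89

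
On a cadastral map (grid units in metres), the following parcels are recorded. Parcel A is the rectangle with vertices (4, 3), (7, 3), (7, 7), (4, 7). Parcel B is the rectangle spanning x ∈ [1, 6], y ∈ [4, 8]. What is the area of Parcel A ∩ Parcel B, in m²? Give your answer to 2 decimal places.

|Parcel A∩Parcel B|: x∈[4,6], y∈[4,7] → 2·3 = 6.

6.00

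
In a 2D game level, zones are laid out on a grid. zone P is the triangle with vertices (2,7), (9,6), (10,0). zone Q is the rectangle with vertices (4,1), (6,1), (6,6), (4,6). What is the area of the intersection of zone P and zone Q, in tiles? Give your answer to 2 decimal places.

3.25

The intersection is the polygon with vertices (4,5.25), (4,6), (6,6), (6,3.5).
By the shoelace formula its area is 3.25.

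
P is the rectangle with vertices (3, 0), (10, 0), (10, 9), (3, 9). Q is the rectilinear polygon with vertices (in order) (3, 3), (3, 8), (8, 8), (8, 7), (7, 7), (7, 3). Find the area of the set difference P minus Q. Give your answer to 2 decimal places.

42.00

|P| = 63, |P∩Q| = 21.
|P ∖ Q| = |P| − |P∩Q| = 63 − 21 = 42.00.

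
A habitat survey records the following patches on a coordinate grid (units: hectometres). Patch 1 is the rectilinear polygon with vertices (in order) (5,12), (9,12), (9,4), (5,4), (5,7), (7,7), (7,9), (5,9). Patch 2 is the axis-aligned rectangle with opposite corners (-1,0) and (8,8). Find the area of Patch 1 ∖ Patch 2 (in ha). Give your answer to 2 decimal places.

|Patch 1| = 28, |Patch 1∩Patch 2| = 10.
|Patch 1 ∖ Patch 2| = |Patch 1| − |Patch 1∩Patch 2| = 28 − 10 = 18.00.

18.00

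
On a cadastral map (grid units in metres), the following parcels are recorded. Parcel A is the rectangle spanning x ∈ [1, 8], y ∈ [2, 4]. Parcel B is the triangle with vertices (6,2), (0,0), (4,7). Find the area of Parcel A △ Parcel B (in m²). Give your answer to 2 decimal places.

|Parcel A| = 14, |Parcel B| = 17, |Parcel A∩Parcel B| = 7.7714.
|Parcel A △ Parcel B| = |Parcel A| + |Parcel B| − 2·|Parcel A∩Parcel B| = 14 + 17 − 15.5429 = 15.46.

15.46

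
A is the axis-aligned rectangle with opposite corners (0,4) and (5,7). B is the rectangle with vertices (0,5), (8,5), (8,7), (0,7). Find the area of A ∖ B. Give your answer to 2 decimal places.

|A∩B|: x∈[0,5], y∈[5,7] → 5·2 = 10.
|A| = 15.
|A ∖ B| = |A| − |A∩B| = 15 − 10 = 5.00.

5.00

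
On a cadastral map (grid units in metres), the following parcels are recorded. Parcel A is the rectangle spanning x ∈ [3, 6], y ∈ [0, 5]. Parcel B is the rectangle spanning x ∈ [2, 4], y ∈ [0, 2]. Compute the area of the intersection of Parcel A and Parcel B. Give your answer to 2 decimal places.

|Parcel A∩Parcel B|: x∈[3,4], y∈[0,2] → 1·2 = 2.

2.00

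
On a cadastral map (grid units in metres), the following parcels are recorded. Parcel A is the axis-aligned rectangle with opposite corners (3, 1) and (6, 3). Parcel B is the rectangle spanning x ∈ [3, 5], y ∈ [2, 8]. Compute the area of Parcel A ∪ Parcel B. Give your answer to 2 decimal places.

16.00

By inclusion–exclusion:
Individual areas: |Parcel A| = 6, |Parcel B| = 12.
|Parcel A∩Parcel B|: x∈[3,5], y∈[2,3] → 2·1 = 2.
|Parcel A ∪ Parcel B| = 18 − 2 = 16.00.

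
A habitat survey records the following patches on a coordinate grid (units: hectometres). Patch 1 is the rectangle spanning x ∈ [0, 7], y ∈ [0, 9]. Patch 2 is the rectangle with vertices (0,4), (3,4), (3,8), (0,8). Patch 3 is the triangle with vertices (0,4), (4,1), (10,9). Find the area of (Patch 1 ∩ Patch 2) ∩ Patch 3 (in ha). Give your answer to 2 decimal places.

2.25

The region (Patch 1 ∩ Patch 2) ∩ Patch 3 is the polygon with vertices (3,4), (0,4), (3,5.5).
By the shoelace formula its area is 2.25.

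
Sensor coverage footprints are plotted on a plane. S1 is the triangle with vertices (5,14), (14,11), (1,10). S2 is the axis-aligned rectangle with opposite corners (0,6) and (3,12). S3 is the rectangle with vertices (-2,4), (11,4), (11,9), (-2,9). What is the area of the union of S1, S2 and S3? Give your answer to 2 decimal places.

96.15

By inclusion–exclusion:
Individual areas: |S1| = 24, |S2| = 18, |S3| = 65.
|S1∩S2| = 1.8462.
|S1∩S3| = 0.
|S2∩S3|: x∈[0,3], y∈[6,9] → 3·3 = 9.
|S1∩S2∩S3| = 0.
|S1 ∪ S2 ∪ S3| = 107 − 10.8462 + 0 = 96.15.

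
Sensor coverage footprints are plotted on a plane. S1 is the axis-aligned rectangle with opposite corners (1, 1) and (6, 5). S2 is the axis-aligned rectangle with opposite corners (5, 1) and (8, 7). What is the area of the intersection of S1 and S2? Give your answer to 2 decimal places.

4.00

|S1∩S2|: x∈[5,6], y∈[1,5] → 1·4 = 4.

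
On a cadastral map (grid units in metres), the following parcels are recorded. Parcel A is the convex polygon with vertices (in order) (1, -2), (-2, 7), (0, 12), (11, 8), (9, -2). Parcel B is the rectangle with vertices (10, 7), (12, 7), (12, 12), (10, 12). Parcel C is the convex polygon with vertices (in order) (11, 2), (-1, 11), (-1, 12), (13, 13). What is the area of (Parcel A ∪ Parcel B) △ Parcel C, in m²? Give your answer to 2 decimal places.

124.70

|Parcel A ∪ Parcel B| = 140.4182.
|(Parcel A ∪ Parcel B) ∩ Parcel C| = 48.8612.
|(Parcel A ∪ Parcel B) △ Parcel C| = 140.4182 + 82 − 97.7223 = 124.70.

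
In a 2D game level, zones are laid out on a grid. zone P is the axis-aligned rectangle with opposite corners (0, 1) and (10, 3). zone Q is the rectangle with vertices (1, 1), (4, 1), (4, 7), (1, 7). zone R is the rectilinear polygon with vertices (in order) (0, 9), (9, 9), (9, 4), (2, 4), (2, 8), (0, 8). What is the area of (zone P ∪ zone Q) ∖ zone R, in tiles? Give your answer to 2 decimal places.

|zone P ∪ zone Q| = 32.
|(zone P ∪ zone Q) ∩ zone R| = 6.
|(zone P ∪ zone Q) ∖ zone R| = 32 − 6 = 26.00.

26.00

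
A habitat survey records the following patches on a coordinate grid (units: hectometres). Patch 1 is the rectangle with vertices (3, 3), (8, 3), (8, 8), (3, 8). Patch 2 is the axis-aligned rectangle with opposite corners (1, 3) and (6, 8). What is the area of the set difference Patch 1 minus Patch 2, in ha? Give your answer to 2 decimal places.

10.00

|Patch 1∩Patch 2|: x∈[3,6], y∈[3,8] → 3·5 = 15.
|Patch 1| = 25.
|Patch 1 ∖ Patch 2| = |Patch 1| − |Patch 1∩Patch 2| = 25 − 15 = 10.00.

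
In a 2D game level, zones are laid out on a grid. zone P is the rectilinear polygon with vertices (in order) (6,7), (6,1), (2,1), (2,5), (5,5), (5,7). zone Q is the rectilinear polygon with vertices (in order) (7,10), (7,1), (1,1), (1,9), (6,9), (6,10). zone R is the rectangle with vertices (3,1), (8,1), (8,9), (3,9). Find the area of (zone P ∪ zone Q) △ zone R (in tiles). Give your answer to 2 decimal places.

|zone P ∪ zone Q| = 49.
|(zone P ∪ zone Q) ∩ zone R| = 32.
|(zone P ∪ zone Q) △ zone R| = 49 + 40 − 64 = 25.00.

25.00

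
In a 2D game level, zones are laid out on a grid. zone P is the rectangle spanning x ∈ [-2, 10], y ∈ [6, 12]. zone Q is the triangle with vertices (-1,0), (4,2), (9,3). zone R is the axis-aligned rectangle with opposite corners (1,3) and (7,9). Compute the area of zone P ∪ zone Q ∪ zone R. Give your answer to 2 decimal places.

By inclusion–exclusion:
Individual areas: |zone P| = 72, |zone Q| = 2.5, |zone R| = 36.
|zone P∩zone Q| = 0.
|zone P∩zone R|: x∈[1,7], y∈[6,9] → 6·3 = 18.
|zone Q∩zone R| = 0.
|zone P∩zone Q∩zone R| = 0.
|zone P ∪ zone Q ∪ zone R| = 110.5 − 18 + 0 = 92.50.

92.50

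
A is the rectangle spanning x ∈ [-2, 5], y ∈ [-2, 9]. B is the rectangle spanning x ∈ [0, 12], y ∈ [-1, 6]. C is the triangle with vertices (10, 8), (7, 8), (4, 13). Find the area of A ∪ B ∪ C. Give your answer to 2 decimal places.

By inclusion–exclusion:
Individual areas: |A| = 77, |B| = 84, |C| = 7.5.
|A∩B|: x∈[0,5], y∈[-1,6] → 5·7 = 35.
|A∩C| = 0.
|B∩C| = 0.
|A∩B∩C| = 0.
|A ∪ B ∪ C| = 168.5 − 35 + 0 = 133.50.

133.50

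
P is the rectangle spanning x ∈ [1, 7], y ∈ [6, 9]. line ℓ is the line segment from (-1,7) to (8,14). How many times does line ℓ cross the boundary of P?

2

The segment meets the boundary at (1.571,9), (1,8.556).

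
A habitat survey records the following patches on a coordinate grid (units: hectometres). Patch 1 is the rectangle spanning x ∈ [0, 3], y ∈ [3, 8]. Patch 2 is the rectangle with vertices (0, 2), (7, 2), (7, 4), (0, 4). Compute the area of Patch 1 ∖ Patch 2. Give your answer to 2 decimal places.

|Patch 1∩Patch 2|: x∈[0,3], y∈[3,4] → 3·1 = 3.
|Patch 1| = 15.
|Patch 1 ∖ Patch 2| = |Patch 1| − |Patch 1∩Patch 2| = 15 − 3 = 12.00.

12.00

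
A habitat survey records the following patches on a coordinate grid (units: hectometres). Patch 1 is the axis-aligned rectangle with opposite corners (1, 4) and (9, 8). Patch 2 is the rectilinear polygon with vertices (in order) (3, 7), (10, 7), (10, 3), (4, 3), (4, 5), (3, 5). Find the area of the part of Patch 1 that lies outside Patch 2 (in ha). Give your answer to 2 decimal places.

15.00

|Patch 1| = 32, |Patch 1∩Patch 2| = 17.
|Patch 1 ∖ Patch 2| = |Patch 1| − |Patch 1∩Patch 2| = 32 − 17 = 15.00.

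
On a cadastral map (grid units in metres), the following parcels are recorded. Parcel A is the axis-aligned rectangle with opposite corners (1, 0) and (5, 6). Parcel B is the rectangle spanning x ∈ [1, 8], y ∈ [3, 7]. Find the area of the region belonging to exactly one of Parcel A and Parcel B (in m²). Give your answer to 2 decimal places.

28.00

|Parcel A∩Parcel B|: x∈[1,5], y∈[3,6] → 4·3 = 12.
|Parcel A △ Parcel B| = |Parcel A| + |Parcel B| − 2·|Parcel A∩Parcel B| = 24 + 28 − 24 = 28.00.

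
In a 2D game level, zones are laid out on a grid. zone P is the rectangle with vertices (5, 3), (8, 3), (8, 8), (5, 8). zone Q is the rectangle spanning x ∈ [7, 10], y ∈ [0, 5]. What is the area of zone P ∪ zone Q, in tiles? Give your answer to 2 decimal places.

28.00

By inclusion–exclusion:
Individual areas: |zone P| = 15, |zone Q| = 15.
|zone P∩zone Q|: x∈[7,8], y∈[3,5] → 1·2 = 2.
|zone P ∪ zone Q| = 30 − 2 = 28.00.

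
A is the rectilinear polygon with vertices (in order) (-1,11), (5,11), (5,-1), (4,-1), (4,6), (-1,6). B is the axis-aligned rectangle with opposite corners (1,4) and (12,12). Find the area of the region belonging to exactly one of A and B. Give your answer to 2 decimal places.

81.00

|A| = 37, |B| = 88, |A∩B| = 22.
|A △ B| = |A| + |B| − 2·|A∩B| = 37 + 88 − 44 = 81.00.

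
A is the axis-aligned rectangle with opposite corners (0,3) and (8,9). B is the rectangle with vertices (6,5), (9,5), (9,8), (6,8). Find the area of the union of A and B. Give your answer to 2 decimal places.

By inclusion–exclusion:
Individual areas: |A| = 48, |B| = 9.
|A∩B|: x∈[6,8], y∈[5,8] → 2·3 = 6.
|A ∪ B| = 57 − 6 = 51.00.

51.00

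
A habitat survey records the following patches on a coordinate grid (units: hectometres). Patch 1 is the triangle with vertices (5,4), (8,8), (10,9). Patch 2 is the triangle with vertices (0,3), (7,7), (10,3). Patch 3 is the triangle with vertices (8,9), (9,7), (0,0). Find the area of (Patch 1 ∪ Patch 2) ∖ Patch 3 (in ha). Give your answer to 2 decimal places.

13.93

|Patch 1 ∪ Patch 2| = 21.6399.
|(Patch 1 ∪ Patch 2) ∩ Patch 3| = 7.7093.
|(Patch 1 ∪ Patch 2) ∖ Patch 3| = 21.6399 − 7.7093 = 13.93.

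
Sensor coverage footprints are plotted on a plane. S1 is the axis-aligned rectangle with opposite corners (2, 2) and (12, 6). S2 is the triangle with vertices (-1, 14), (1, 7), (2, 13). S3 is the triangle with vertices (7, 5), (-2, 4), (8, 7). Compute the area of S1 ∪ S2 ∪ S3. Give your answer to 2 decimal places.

By inclusion–exclusion:
Individual areas: |S1| = 40, |S2| = 9.5, |S3| = 8.5.
|S1∩S2| = 0.
|S1∩S3| = 5.5722.
|S2∩S3| = 0.
|S1∩S2∩S3| = 0.
|S1 ∪ S2 ∪ S3| = 58 − 5.5722 + 0 = 52.43.

52.43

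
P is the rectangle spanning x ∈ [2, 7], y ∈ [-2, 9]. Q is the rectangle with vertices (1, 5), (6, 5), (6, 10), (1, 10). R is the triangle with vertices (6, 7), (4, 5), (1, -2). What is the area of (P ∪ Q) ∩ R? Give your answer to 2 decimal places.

3.73

The region (P ∪ Q) ∩ R is the polygon with vertices (2,0.333), (4,5), (6,7), (2,-0.2).
By the shoelace formula its area is 3.73.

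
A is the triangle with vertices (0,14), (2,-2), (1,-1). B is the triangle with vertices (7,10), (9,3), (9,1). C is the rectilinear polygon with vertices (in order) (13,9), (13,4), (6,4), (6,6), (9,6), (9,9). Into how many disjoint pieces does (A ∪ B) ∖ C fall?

3

(A ∪ B) ∖ C splits into 3 disjoint pieces (area 7, area 0.5079, area 0.8571).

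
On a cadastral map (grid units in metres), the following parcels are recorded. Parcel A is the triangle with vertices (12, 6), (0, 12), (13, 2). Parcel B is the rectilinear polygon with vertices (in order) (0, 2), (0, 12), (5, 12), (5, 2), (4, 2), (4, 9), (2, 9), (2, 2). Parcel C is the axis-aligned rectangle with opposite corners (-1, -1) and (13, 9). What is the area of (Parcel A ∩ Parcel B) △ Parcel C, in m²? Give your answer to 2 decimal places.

142.44

|Parcel A ∩ Parcel B| = 3.3615.
|(Parcel A ∩ Parcel B) ∩ Parcel C| = 0.4615.
|(Parcel A ∩ Parcel B) △ Parcel C| = 3.3615 + 140 − 0.9231 = 142.44.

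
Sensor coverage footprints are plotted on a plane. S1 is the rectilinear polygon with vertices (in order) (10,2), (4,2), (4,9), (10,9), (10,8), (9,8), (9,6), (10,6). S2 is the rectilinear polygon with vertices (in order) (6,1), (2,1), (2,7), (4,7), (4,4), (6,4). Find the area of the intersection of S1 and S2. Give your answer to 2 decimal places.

4.00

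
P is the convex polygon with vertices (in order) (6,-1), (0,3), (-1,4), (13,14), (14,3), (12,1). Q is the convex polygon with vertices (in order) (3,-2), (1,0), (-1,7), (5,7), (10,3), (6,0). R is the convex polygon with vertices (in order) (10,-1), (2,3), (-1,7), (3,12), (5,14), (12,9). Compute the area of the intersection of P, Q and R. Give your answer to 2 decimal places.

The intersection is the polygon with vertices (3.2,7), (5,7), (10,3), (6.8,0.6), (2,3), (0.465,5.046).
By the shoelace formula its area is 33.50.

33.50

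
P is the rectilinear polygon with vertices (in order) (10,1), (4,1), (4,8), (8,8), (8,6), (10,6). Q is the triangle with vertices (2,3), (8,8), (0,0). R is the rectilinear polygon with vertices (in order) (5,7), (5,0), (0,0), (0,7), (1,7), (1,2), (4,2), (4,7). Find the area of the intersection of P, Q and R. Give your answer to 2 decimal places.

0.58

The intersection is the polygon with vertices (5,5.5), (5,5), (4,4), (4,4.667).
By the shoelace formula its area is 0.58.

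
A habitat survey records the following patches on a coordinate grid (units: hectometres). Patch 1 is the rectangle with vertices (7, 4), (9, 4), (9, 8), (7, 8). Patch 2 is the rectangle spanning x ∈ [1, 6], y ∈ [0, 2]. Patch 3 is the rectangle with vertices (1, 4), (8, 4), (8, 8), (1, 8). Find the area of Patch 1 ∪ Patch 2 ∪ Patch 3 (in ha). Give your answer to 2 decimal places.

By inclusion–exclusion:
Individual areas: |Patch 1| = 8, |Patch 2| = 10, |Patch 3| = 28.
|Patch 1∩Patch 2| = 0 (no overlap).
|Patch 1∩Patch 3|: x∈[7,8], y∈[4,8] → 1·4 = 4.
|Patch 2∩Patch 3| = 0 (no overlap).
|Patch 1∩Patch 2∩Patch 3| = 0.
|Patch 1 ∪ Patch 2 ∪ Patch 3| = 46 − 4 + 0 = 42.00.

42.00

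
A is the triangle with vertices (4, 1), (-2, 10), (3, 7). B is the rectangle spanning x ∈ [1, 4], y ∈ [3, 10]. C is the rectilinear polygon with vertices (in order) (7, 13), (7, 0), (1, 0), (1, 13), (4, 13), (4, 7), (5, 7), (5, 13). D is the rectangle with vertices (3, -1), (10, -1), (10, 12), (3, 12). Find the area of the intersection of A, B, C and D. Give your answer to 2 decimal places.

The intersection is the polygon with vertices (3.667,3), (3,3), (3,7).
By the shoelace formula its area is 1.33.

1.33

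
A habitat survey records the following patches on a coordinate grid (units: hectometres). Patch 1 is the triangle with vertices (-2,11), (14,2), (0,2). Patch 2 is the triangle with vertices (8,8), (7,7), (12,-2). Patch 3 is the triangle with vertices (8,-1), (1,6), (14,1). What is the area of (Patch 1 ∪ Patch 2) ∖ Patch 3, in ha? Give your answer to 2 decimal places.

|Patch 1 ∪ Patch 2| = 67.4103.
|(Patch 1 ∪ Patch 2) ∩ Patch 3| = 13.7292.
|(Patch 1 ∪ Patch 2) ∖ Patch 3| = 67.4103 − 13.7292 = 53.68.

53.68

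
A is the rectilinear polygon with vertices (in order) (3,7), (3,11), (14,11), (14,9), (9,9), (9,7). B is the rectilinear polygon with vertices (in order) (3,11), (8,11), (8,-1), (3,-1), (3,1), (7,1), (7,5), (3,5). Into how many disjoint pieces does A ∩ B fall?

1

A ∩ B is a single connected region.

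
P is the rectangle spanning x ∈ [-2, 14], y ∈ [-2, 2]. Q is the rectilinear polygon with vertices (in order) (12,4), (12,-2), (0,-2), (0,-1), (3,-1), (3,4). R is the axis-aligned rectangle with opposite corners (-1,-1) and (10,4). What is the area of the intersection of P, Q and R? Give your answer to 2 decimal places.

21.00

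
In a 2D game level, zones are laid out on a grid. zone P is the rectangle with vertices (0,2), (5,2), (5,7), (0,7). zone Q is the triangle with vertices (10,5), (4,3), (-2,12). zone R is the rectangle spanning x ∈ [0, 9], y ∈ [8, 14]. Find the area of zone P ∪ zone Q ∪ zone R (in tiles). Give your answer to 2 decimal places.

96.29

By inclusion–exclusion:
Individual areas: |zone P| = 25, |zone Q| = 33, |zone R| = 54.
|zone P∩zone Q| = 9.1667.
|zone P∩zone R| = 0 (no overlap).
|zone Q∩zone R| = 6.5476.
|zone P∩zone Q∩zone R| = 0.
|zone P ∪ zone Q ∪ zone R| = 112 − 15.7143 + 0 = 96.29.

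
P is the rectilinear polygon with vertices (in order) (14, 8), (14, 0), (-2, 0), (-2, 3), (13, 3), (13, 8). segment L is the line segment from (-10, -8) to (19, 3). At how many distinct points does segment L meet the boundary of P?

The segment meets the boundary at (14,1.103), (11.091,0).

2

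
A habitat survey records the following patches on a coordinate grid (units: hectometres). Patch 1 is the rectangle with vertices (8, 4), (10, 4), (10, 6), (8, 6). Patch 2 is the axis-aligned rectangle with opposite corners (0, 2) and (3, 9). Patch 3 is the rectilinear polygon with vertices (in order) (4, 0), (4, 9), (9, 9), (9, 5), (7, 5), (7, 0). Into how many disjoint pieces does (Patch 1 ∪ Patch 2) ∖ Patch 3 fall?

2

(Patch 1 ∪ Patch 2) ∖ Patch 3 splits into 2 disjoint pieces (area 3, area 21).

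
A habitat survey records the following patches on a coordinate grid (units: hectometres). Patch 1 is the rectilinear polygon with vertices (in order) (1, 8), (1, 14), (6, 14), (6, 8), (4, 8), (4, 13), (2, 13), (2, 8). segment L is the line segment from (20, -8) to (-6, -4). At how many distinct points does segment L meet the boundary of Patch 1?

0

The segment lies entirely outside Patch 1 and never meets its boundary.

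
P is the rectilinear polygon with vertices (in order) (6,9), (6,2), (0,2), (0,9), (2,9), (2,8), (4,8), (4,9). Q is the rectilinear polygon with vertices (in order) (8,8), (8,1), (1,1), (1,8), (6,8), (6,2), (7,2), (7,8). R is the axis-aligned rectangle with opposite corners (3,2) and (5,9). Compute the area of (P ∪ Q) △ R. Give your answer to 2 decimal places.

41.00

|P ∪ Q| = 53.
|(P ∪ Q) ∩ R| = 13.
|(P ∪ Q) △ R| = 53 + 14 − 26 = 41.00.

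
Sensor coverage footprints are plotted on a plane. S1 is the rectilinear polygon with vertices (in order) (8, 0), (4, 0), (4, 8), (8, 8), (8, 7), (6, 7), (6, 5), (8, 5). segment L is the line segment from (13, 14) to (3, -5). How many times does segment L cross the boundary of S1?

The segment meets the boundary at (5.632,0), (8,4.5).

2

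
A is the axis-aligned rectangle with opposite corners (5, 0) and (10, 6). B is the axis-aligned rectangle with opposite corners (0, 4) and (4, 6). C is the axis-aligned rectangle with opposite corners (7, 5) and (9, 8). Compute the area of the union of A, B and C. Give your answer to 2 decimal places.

By inclusion–exclusion:
Individual areas: |A| = 30, |B| = 8, |C| = 6.
|A∩B| = 0 (no overlap).
|A∩C|: x∈[7,9], y∈[5,6] → 2·1 = 2.
|B∩C| = 0 (no overlap).
|A∩B∩C| = 0.
|A ∪ B ∪ C| = 44 − 2 + 0 = 42.00.

42.00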